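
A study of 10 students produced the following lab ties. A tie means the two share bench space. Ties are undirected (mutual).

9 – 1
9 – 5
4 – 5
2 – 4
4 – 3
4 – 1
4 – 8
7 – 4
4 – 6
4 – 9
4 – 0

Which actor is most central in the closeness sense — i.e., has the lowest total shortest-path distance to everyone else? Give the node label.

Farness (sum of distances to all others) for each node — 0:17, 1:16, 2:17, 3:17, 4:9, 5:16, 6:17, 7:17, 8:17, 9:15.
The smallest farness is 9, for 4, so 4 has the highest closeness.

4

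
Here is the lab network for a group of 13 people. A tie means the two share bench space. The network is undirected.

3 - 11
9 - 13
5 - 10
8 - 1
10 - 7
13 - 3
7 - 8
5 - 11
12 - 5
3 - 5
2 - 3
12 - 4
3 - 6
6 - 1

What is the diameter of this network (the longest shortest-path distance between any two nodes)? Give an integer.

5

Eccentricity of each node (its greatest distance to any other): 1:5, 2:4, 3:3, 4:5, 5:3, 6:4, 7:5, 8:5, 9:5, 10:4, 11:4, 12:4, 13:4.
The maximum eccentricity is 5, realized for instance by the pair 4–8 via 4 – 12 – 5 – 10 – 7 – 8. So the diameter is 5.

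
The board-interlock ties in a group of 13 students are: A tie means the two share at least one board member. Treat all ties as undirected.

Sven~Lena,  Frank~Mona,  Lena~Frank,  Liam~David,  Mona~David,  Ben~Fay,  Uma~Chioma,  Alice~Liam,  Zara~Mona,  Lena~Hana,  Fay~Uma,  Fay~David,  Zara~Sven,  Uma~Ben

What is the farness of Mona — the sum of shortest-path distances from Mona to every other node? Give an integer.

Distances from Mona: Alice:3, Ben:3, Chioma:4, David:1, Fay:2, Frank:1, Hana:3, Lena:2, Liam:2, Sven:2, Uma:3, Zara:1.
Sum = 3 + 3 + 4 + 1 + 2 + 1 + 3 + 2 + 2 + 2 + 3 + 1 = 27.

27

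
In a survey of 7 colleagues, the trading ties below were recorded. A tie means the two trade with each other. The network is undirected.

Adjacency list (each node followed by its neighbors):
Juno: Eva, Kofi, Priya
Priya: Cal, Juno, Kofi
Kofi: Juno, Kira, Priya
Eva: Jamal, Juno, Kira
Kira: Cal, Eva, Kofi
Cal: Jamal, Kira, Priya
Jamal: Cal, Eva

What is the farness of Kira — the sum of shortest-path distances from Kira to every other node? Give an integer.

Distances from Kira: Cal:1, Eva:1, Jamal:2, Juno:2, Kofi:1, Priya:2.
Sum = 1 + 1 + 2 + 2 + 1 + 2 = 9.

9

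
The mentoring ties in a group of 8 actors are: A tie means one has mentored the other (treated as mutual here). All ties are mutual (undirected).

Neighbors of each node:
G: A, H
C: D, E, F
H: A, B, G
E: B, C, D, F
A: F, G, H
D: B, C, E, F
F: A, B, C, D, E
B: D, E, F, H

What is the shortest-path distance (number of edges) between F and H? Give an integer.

One shortest route is F – A – H, which uses 2 edges, and F and H are not directly tied, so nothing shorter exists. So d(F,H) = 2.

2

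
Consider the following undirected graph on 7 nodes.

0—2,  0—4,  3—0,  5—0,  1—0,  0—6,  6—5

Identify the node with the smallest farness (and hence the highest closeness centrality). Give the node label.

Farness (sum of distances to all others) for each node — 0:6, 1:11, 2:11, 3:11, 4:11, 5:10, 6:10.
The smallest farness is 6, for 0, so 0 has the highest closeness.

0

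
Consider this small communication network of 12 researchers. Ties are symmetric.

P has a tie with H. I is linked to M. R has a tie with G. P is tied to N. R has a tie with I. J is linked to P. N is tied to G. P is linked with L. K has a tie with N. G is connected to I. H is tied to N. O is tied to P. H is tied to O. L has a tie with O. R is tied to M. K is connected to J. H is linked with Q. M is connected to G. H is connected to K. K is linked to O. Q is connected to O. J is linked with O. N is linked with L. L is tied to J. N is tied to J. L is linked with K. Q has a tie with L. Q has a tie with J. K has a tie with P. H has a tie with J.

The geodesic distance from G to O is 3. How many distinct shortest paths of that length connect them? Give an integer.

5

The shortest distance is 3. The length-3 paths are: G–N–P–O; G–N–H–O; G–N–K–O; G–N–L–O; G–N–J–O.
That gives 5 distinct shortest paths.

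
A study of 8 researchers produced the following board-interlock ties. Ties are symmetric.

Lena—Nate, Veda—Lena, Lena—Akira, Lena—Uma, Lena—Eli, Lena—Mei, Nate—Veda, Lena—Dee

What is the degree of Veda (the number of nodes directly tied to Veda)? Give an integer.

Veda is directly tied to Lena and Nate. That is 2 neighbors, so the degree of Veda is 2.

2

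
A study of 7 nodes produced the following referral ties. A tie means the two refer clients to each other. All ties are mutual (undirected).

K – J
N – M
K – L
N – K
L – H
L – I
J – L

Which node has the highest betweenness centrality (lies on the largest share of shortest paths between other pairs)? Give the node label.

L

Unnormalized betweenness of each node: H:0, I:0, J:0, K:8, L:9, M:0, N:5.
L has the largest value, 9, making it the main broker — the node through which the most shortest paths run.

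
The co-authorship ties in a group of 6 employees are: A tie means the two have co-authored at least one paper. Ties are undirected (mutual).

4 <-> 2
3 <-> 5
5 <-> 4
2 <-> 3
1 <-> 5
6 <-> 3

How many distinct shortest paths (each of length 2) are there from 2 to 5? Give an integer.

2

The shortest distance is 2. The length-2 paths are: 2–4–5; 2–3–5.
That gives 2 distinct shortest paths.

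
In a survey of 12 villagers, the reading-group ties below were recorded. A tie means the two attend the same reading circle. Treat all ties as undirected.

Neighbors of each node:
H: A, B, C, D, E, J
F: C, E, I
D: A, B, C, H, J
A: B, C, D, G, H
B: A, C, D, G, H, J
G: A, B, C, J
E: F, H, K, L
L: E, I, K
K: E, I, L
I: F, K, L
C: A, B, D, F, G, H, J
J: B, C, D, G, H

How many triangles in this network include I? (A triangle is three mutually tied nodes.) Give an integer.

1

I's neighbors: F, K, and L.
Neighbor pairs that are themselves tied: I–K–L. Each forms one triangle with I, for 1 in total.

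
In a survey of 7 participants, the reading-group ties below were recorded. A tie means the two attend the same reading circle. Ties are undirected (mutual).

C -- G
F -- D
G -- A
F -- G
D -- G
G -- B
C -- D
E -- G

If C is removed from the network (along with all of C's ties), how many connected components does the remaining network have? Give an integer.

1

C's neighbors (D and G) remain reachable from one another through other ties, so the rest of the network stays in one piece.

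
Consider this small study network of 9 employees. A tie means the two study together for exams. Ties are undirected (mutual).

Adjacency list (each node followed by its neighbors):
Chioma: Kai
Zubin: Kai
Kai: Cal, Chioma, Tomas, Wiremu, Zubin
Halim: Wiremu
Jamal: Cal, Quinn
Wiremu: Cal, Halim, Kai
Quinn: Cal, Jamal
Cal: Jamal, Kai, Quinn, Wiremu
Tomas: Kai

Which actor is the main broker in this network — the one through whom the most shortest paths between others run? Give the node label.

Kai

Unnormalized betweenness of each node: Cal:12, Chioma:0, Halim:0, Jamal:0, Kai:18, Quinn:0, Tomas:0, Wiremu:7, Zubin:0.
Kai has the largest value, 18, making it the main broker — the node through which the most shortest paths run.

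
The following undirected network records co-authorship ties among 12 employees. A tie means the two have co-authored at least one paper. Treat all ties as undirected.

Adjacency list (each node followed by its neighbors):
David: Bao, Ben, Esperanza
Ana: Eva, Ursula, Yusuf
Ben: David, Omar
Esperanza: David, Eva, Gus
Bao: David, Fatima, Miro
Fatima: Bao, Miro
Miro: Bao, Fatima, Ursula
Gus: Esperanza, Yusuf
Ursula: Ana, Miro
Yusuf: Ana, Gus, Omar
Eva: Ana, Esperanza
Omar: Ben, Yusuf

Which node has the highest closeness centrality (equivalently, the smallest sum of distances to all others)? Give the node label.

David

Farness (sum of distances to all others) for each node — Ana:23, Bao:25, Ben:27, David:22, Esperanza:23, Eva:26, Fatima:31, Gus:27, Miro:27, Omar:28, Ursula:26, Yusuf:25.
The smallest farness is 22, for David, so David has the highest closeness.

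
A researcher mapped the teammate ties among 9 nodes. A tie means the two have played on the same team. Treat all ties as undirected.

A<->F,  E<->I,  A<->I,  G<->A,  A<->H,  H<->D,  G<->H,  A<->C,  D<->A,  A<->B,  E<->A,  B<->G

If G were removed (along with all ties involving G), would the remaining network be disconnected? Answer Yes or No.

Even without G, every remaining node can still reach every other (the residual graph is connected), so G is not a cut vertex.

No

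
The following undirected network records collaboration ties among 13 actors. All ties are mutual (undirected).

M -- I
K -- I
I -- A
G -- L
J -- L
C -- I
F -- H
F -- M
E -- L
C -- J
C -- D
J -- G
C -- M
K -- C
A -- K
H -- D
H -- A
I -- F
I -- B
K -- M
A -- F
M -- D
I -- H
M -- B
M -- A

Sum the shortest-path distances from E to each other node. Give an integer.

44

Distances from E: A:5, B:5, C:3, D:4, F:5, G:2, H:5, I:4, J:2, K:4, L:1, M:4.
Sum = 5 + 5 + 3 + 4 + 5 + 2 + 5 + 4 + 2 + 4 + 1 + 4 = 44.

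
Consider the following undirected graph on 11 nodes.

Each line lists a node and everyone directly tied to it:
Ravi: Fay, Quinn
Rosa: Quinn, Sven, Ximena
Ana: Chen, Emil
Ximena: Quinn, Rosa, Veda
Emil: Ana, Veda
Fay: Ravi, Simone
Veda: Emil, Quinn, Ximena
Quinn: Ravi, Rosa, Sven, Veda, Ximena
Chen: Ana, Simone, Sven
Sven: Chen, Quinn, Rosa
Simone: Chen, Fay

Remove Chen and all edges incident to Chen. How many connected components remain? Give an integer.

1

Chen's neighbors (Ana, Simone, and Sven) remain reachable from one another through other ties, so the rest of the network stays in one piece.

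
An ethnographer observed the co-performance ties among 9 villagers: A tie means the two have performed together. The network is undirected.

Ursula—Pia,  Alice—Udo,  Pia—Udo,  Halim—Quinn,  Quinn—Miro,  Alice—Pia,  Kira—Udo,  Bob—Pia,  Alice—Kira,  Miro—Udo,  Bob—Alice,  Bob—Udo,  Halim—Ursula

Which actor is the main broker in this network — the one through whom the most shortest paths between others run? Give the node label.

Unnormalized betweenness of each node: Alice:11/6, Bob:0, Halim:2, Kira:0, Miro:16/3, Pia:23/3, Quinn:7/3, Udo:61/6, Ursula:14/3.
Udo has the largest value, 61/6, making it the main broker — the node through which the most shortest paths run.

Udo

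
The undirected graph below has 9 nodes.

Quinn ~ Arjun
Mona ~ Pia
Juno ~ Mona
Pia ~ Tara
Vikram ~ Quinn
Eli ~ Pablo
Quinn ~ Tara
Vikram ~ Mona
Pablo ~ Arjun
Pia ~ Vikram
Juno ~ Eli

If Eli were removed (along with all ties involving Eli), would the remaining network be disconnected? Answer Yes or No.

Even without Eli, every remaining node can still reach every other (the residual graph is connected), so Eli is not a cut vertex.

No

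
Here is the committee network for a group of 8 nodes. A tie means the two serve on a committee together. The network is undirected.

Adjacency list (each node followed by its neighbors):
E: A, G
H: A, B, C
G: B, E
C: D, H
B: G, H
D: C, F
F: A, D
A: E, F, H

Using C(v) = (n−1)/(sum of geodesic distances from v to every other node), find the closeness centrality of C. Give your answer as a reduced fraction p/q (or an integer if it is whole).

Distances from C: A:2, B:2, D:1, E:3, F:2, G:3, H:1. Sum = 14.
n = 8, so closeness = 7/14 = 1/2.

1/2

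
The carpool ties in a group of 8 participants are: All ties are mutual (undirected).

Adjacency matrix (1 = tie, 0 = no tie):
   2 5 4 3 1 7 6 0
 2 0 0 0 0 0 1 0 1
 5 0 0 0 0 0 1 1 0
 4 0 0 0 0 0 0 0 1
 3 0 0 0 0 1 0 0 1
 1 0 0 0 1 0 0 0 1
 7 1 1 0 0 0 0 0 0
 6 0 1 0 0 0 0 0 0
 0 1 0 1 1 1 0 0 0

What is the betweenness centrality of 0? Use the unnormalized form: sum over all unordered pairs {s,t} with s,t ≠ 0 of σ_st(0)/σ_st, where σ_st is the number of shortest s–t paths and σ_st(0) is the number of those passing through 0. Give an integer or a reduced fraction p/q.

Pairs whose geodesics pass through 0 — 2–4: 1; 2–3: 1; 2–1: 1; 5–4: 1; 5–3: 1; 5–1: 1; 4–3: 1; 4–1: 1; 4–7: 1; 4–6: 1; 3–7: 1; 3–6: 1; 1–7: 1; 1–6: 1.
All other pairs contribute 0.
Summing the contributions gives betweenness(0) = 14.

14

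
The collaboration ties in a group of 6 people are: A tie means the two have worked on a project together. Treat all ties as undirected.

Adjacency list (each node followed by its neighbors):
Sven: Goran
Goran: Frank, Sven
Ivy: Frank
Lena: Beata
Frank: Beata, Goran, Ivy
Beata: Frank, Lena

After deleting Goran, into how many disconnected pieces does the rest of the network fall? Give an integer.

Without Goran, the remaining ties split the others into: {Beata, Frank, Ivy, Lena}; {Sven}.
That's 2 separate components.

2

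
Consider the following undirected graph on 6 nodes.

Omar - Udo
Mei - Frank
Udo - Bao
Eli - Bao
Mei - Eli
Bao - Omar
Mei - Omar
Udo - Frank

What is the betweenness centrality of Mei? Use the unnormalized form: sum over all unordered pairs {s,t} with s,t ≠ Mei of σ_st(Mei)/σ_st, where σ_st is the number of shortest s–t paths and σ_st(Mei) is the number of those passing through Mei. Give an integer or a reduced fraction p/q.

2

Pairs whose geodesics pass through Mei — Eli–Frank: 1; Eli–Omar: 1/2; Frank–Omar: 1/2.
All other pairs contribute 0.
Summing the contributions gives betweenness(Mei) = 2.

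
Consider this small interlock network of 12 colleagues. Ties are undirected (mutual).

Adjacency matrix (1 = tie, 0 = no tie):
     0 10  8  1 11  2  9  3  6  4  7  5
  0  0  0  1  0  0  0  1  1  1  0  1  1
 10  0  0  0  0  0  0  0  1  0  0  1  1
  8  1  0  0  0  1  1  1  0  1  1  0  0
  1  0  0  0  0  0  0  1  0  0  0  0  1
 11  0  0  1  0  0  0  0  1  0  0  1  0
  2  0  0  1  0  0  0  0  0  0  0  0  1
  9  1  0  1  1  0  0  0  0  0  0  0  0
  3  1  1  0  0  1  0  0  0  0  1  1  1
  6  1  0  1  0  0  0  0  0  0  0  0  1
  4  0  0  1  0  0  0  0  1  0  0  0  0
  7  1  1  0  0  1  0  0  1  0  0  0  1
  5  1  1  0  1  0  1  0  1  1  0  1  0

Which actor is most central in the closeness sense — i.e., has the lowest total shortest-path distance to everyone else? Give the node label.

5

Farness (sum of distances to all others) for each node — 0:16, 1:22, 2:20, 3:16, 4:21, 5:15, 6:19, 7:17, 8:17, 9:20, 10:21, 11:20.
The smallest farness is 15, for 5, so 5 has the highest closeness.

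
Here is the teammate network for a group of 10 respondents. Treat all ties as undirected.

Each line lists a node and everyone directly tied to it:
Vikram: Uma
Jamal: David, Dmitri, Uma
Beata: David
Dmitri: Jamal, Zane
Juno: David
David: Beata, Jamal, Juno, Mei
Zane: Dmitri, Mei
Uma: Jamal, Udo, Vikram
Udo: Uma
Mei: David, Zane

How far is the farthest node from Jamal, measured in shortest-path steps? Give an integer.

2

Distances from Jamal: Beata:2, David:1, Dmitri:1, Juno:2, Mei:2, Udo:2, Uma:1, Vikram:2, Zane:2.
The largest is 2 (to Mei, Juno, Beata, Vikram, Udo, and Zane), so the eccentricity of Jamal is 2.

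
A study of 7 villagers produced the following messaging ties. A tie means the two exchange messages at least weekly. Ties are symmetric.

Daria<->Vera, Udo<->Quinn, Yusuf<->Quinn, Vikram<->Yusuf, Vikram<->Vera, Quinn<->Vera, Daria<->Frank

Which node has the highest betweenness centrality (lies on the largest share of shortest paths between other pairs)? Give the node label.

Vera

Unnormalized betweenness of each node: Daria:5, Frank:0, Quinn:13/2, Udo:0, Vera:9, Vikram:3/2, Yusuf:1.
Vera has the largest value, 9, making it the main broker — the node through which the most shortest paths run.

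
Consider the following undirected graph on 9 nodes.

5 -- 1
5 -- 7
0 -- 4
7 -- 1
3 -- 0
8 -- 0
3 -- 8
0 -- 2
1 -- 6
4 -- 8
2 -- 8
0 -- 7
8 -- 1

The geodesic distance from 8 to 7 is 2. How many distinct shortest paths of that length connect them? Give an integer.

The shortest distance is 2. The length-2 paths are: 8–0–7; 8–1–7.
That gives 2 distinct shortest paths.

2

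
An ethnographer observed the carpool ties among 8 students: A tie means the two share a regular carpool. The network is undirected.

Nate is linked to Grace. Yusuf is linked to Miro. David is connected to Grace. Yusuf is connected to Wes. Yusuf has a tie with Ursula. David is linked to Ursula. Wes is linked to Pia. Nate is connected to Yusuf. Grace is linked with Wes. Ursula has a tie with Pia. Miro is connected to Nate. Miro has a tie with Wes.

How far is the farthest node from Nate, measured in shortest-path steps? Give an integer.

3

Distances from Nate: David:2, Grace:1, Miro:1, Pia:3, Ursula:2, Wes:2, Yusuf:1.
The largest is 3 (to Pia), so the eccentricity of Nate is 3.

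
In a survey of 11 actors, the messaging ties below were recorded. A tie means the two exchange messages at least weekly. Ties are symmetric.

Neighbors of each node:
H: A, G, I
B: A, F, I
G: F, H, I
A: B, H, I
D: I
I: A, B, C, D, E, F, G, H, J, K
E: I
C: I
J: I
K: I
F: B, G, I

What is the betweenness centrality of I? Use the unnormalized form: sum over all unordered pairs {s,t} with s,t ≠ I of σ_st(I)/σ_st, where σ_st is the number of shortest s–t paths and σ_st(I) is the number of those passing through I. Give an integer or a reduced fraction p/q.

Pairs whose geodesics pass through I — D–A: 1; D–C: 1; D–B: 1; D–E: 1; D–J: 1; D–K: 1; D–G: 1; D–F: 1; D–H: 1; A–C: 1; A–E: 1; A–J: 1; A–K: 1; A–G: 1/2 … (+26 more pairs).
All other pairs contribute 0.
Summing the contributions gives betweenness(I) = 75/2.

75/2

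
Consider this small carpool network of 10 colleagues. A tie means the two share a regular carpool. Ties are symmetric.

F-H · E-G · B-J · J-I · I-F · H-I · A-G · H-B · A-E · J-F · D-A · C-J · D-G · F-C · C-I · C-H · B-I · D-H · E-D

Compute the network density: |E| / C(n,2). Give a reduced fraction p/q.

19/45

There are 19 edges and 10 nodes, so the maximum possible is C(10,2) = 45.
Density = 19/45.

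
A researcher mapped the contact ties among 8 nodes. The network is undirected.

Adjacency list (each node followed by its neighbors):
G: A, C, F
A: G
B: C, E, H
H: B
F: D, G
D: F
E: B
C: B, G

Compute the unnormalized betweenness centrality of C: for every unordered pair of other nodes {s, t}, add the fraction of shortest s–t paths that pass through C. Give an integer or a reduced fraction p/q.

12

Pairs whose geodesics pass through C — G–B: 1; G–H: 1; G–E: 1; D–B: 1; D–H: 1; D–E: 1; B–A: 1; B–F: 1; H–A: 1; H–F: 1; E–A: 1; E–F: 1.
All other pairs contribute 0.
Summing the contributions gives betweenness(C) = 12.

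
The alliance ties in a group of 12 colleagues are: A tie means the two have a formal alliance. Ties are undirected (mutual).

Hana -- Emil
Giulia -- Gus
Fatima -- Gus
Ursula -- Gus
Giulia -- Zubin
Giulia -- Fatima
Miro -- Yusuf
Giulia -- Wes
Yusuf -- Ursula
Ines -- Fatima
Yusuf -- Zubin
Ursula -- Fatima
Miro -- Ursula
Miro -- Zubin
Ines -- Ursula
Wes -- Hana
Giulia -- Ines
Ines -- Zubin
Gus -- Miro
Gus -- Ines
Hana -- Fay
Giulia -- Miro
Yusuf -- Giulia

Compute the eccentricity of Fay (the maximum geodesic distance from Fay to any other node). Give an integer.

Distances from Fay: Emil:2, Fatima:4, Giulia:3, Gus:4, Hana:1, Ines:4, Miro:4, Ursula:5, Wes:2, Yusuf:4, Zubin:4.
The largest is 5 (to Ursula), so the eccentricity of Fay is 5.

5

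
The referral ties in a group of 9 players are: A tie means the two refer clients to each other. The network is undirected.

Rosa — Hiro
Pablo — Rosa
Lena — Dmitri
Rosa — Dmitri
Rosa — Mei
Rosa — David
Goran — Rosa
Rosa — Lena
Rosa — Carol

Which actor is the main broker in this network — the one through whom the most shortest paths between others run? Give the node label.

Unnormalized betweenness of each node: Carol:0, David:0, Dmitri:0, Goran:0, Hiro:0, Lena:0, Mei:0, Pablo:0, Rosa:27.
Rosa has the largest value, 27, making it the main broker — the node through which the most shortest paths run.

Rosa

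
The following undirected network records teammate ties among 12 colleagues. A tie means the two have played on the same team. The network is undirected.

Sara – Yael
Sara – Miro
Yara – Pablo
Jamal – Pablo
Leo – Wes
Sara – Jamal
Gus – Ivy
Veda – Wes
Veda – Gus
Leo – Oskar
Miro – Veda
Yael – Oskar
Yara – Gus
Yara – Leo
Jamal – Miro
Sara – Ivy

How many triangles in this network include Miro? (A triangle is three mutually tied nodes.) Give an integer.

Miro's neighbors: Jamal, Sara, and Veda.
Neighbor pairs that are themselves tied: Miro–Jamal–Sara. Each forms one triangle with Miro, for 1 in total.

1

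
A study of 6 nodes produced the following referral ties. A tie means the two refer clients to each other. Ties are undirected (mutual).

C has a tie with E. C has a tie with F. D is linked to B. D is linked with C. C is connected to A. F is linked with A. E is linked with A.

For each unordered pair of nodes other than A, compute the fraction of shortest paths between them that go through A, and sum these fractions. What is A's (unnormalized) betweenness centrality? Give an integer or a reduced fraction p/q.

1/2

Pairs whose geodesics pass through A — E–F: 1/2.
All other pairs contribute 0.
Summing the contributions gives betweenness(A) = 1/2.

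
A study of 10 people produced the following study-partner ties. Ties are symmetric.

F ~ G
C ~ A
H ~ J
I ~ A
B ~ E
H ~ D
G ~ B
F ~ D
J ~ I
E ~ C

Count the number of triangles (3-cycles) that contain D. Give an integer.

D's neighbors are F and H, but none of them are tied to each other, so no triangle contains D.

0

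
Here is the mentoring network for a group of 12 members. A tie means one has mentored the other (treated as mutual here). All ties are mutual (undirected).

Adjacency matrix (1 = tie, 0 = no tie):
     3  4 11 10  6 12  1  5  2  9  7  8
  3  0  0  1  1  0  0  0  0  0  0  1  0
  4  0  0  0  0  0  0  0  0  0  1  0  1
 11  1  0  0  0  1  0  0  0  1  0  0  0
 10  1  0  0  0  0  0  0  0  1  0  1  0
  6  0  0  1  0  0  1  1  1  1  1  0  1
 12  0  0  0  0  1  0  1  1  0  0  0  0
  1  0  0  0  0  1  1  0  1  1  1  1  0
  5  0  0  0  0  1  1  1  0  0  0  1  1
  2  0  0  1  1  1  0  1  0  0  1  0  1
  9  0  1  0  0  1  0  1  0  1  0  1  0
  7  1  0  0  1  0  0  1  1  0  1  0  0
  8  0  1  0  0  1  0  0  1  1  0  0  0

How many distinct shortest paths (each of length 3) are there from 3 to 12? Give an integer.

The shortest distance is 3. The length-3 paths are: 3–11–6–12; 3–7–1–12; 3–7–5–12.
That gives 3 distinct shortest paths.

3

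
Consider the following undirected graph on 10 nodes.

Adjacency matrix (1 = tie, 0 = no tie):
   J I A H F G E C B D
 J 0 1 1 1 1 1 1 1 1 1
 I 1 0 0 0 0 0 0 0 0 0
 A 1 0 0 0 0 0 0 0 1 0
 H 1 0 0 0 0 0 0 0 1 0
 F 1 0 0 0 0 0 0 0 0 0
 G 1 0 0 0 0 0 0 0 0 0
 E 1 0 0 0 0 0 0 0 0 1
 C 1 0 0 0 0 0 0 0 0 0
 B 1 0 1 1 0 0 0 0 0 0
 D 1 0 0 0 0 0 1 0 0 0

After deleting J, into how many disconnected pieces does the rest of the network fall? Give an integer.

Without J, the remaining ties split the others into: {I}; {A, B, H}; {F}; {G}; {D, E}; {C}.
That's 6 separate components.

6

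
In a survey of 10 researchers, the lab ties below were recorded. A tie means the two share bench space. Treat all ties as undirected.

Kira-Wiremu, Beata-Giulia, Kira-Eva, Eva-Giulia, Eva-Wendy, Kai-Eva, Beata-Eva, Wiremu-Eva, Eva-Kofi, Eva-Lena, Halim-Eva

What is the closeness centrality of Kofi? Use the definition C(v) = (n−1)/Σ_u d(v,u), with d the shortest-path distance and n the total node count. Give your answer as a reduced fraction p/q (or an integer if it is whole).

9/17

Distances from Kofi: Beata:2, Eva:1, Giulia:2, Halim:2, Kai:2, Kira:2, Lena:2, Wendy:2, Wiremu:2. Sum = 17.
n = 10, so closeness = 9/17.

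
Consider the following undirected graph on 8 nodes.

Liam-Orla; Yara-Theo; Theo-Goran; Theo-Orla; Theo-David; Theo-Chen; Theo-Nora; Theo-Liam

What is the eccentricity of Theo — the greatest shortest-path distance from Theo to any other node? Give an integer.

Distances from Theo: Chen:1, David:1, Goran:1, Liam:1, Nora:1, Orla:1, Yara:1.
The largest is 1 (to David, Goran, Orla, Chen, Nora, Liam, and Yara), so the eccentricity of Theo is 1.

1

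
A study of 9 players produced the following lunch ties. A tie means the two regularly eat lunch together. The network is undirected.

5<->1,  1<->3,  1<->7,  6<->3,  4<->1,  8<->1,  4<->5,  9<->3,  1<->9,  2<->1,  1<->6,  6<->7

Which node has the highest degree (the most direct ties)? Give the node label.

Degrees — 1:8, 2:1, 3:3, 4:2, 5:2, 6:3, 7:2, 8:1, 9:2.
The maximum is 8, attained only by 1.

1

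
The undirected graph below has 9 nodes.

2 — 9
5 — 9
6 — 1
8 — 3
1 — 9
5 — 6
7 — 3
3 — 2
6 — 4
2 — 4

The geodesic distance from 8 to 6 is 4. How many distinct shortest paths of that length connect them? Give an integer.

The shortest distance is 4, and the only length-4 path is 8–3–2–4–6. So there is exactly 1 shortest path.

1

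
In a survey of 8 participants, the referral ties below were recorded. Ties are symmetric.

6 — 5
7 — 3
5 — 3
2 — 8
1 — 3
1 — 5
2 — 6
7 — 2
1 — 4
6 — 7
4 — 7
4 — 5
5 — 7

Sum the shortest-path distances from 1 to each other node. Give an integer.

14

Distances from 1: 2:3, 3:1, 4:1, 5:1, 6:2, 7:2, 8:4.
Sum = 3 + 1 + 1 + 1 + 2 + 2 + 4 = 14.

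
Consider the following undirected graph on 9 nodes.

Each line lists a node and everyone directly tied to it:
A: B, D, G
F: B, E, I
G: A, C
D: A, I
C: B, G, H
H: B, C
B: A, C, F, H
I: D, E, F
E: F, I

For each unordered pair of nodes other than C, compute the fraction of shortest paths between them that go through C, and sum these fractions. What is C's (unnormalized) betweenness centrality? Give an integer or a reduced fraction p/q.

Pairs whose geodesics pass through C — G–H: 1; G–B: 1/2; G–F: 1/2; G–E: 1/3.
All other pairs contribute 0.
Summing the contributions gives betweenness(C) = 7/3.

7/3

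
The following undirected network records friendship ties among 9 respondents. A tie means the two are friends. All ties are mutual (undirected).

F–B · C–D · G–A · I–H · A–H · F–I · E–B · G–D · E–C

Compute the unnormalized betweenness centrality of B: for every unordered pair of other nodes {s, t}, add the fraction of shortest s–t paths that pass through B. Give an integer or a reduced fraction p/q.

6

Pairs whose geodesics pass through B — F–E: 1; F–C: 1; F–D: 1; E–H: 1; E–I: 1; C–I: 1.
All other pairs contribute 0.
Summing the contributions gives betweenness(B) = 6.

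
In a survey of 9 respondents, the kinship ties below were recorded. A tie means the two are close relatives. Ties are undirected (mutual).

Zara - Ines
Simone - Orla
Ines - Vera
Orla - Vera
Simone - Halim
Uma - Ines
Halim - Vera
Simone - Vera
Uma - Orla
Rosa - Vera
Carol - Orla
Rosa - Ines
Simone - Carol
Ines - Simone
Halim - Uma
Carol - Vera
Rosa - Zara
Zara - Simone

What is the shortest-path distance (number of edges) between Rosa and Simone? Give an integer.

One shortest route is Rosa – Vera – Simone, which uses 2 edges, and Rosa and Simone are not directly tied, so nothing shorter exists. So d(Rosa,Simone) = 2.

2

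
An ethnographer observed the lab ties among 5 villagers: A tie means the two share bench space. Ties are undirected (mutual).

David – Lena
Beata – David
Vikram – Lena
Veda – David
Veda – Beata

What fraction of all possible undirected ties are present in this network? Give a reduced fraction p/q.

There are 5 edges and 5 nodes, so the maximum possible is C(5,2) = 10.
Density = 5/10 = 1/2.

1/2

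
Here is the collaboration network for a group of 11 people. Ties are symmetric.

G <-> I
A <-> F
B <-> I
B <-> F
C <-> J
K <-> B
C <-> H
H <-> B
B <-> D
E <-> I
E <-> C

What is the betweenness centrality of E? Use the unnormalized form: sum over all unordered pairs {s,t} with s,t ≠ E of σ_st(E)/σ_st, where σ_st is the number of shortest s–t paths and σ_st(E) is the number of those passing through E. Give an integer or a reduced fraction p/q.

4

Pairs whose geodesics pass through E — I–J: 1; I–C: 1; J–G: 1; C–G: 1.
All other pairs contribute 0.
Summing the contributions gives betweenness(E) = 4.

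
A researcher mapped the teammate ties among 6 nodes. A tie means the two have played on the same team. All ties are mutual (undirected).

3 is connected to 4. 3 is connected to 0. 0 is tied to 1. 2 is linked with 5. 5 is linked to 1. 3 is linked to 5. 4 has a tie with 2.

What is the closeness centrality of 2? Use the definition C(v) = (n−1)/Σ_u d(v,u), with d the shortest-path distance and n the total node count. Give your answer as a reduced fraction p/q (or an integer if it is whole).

Distances from 2: 0:3, 1:2, 3:2, 4:1, 5:1. Sum = 9.
n = 6, so closeness = 5/9.

5/9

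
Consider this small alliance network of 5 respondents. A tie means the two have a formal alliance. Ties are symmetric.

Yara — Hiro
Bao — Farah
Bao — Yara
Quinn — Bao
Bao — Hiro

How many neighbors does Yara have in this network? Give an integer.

2

Yara is directly tied to Bao and Hiro. That is 2 neighbors, so the degree of Yara is 2.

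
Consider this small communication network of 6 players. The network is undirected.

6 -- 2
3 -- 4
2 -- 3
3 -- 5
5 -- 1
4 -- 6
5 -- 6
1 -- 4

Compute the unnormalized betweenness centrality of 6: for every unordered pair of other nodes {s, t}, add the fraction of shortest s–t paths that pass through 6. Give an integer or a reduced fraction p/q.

Pairs whose geodesics pass through 6 — 4–5: 1/3; 4–2: 1/2; 1–2: 2/4; 5–2: 1/2.
All other pairs contribute 0.
Summing the contributions gives betweenness(6) = 11/6.

11/6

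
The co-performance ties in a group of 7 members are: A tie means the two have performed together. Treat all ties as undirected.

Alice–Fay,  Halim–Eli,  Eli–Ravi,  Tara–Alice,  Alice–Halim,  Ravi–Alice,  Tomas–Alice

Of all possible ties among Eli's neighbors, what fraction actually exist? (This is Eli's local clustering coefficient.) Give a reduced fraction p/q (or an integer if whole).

0

Eli's neighbors: Halim and Ravi (k = 2).
Possible neighbor pairs: C(2,2) = 1. Edges among them: none → e = 0.
Clustering(Eli) = 0/1.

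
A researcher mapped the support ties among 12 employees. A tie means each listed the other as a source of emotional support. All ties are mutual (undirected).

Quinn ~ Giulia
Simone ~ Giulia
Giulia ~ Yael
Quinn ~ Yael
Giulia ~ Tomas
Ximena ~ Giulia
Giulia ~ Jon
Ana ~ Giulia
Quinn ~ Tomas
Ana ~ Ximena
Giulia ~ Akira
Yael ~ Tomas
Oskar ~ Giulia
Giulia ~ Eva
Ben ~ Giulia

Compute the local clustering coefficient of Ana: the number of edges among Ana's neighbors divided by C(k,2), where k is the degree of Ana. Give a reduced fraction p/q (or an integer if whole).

1

Ana's neighbors: Giulia and Ximena (k = 2).
Possible neighbor pairs: C(2,2) = 1. Edges among them: Giulia–Ximena → e = 1.
Clustering(Ana) = 1/1.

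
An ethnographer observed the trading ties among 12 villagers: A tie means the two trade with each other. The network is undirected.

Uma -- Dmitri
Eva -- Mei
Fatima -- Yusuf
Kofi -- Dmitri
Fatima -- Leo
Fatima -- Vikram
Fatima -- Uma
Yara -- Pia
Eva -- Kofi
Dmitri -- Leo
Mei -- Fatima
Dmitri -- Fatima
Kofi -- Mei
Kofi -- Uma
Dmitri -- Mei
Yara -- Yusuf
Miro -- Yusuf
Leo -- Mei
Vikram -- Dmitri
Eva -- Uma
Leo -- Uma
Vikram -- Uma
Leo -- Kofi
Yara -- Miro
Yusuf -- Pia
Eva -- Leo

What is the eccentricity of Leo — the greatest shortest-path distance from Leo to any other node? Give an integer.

3

Distances from Leo: Dmitri:1, Eva:1, Fatima:1, Kofi:1, Mei:1, Miro:3, Pia:3, Uma:1, Vikram:2, Yara:3, Yusuf:2.
The largest is 3 (to Miro, Yara, and Pia), so the eccentricity of Leo is 3.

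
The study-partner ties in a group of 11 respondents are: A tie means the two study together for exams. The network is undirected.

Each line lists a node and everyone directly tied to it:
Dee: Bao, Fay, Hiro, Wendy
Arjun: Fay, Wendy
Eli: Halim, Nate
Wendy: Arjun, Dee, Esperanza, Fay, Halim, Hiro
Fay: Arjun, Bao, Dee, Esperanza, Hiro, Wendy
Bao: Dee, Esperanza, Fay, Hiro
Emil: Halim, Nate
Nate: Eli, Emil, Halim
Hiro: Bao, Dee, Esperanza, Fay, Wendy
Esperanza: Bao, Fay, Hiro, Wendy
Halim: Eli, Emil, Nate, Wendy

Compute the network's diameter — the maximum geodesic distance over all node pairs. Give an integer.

4

Eccentricity of each node (its greatest distance to any other): Arjun:3, Bao:4, Dee:3, Eli:4, Emil:4, Esperanza:3, Fay:3, Halim:3, Hiro:3, Nate:4, Wendy:2.
The maximum eccentricity is 4, realized for instance by the pair Bao–Emil via Bao – Esperanza – Wendy – Halim – Emil. So the diameter is 4.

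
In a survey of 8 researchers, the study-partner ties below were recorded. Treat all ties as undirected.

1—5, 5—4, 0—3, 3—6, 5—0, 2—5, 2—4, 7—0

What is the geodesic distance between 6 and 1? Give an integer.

4

One shortest route is 6 – 3 – 0 – 5 – 1, which uses 4 edges, and at distance 3 from 6 we only reach {5, 7}, which does not include 1. So d(6,1) = 4.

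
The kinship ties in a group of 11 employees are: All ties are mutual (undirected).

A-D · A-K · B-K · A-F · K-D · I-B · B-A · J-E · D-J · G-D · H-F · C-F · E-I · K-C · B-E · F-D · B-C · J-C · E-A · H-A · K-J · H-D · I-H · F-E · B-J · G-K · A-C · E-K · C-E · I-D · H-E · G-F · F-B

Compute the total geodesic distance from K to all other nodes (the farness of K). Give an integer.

13

Distances from K: A:1, B:1, C:1, D:1, E:1, F:2, G:1, H:2, I:2, J:1.
Sum = 1 + 1 + 1 + 1 + 1 + 2 + 1 + 2 + 2 + 1 = 13.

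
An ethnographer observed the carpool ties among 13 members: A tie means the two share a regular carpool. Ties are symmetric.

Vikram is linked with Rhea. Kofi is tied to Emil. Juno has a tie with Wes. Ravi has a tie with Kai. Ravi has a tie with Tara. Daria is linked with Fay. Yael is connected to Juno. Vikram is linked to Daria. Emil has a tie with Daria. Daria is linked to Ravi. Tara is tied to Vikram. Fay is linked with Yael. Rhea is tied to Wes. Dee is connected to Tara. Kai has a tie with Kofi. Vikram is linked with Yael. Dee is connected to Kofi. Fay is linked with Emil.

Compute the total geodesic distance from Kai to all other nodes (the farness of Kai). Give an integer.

Distances from Kai: Daria:2, Dee:2, Emil:2, Fay:3, Juno:5, Kofi:1, Ravi:1, Rhea:4, Tara:2, Vikram:3, Wes:5, Yael:4.
Sum = 2 + 2 + 2 + 3 + 5 + 1 + 1 + 4 + 2 + 3 + 5 + 4 = 34.

34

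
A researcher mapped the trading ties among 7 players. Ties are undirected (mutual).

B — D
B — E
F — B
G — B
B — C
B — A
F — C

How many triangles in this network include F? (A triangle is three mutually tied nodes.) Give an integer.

1

F's neighbors: B and C.
Neighbor pairs that are themselves tied: F–B–C. Each forms one triangle with F, for 1 in total.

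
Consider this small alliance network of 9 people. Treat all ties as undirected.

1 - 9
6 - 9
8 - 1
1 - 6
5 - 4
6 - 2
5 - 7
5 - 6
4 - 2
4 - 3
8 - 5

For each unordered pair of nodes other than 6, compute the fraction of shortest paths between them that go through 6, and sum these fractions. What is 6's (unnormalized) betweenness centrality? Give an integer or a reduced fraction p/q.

Pairs whose geodesics pass through 6 — 5–2: 1/2; 5–9: 1; 5–1: 1/2; 8–2: 2/3; 2–9: 1; 2–1: 1; 2–7: 1/2; 9–3: 2/2; 9–4: 2/2; 9–7: 1; 3–1: 2/3; 1–4: 2/3; 1–7: 1/2.
All other pairs contribute 0.
Summing the contributions gives betweenness(6) = 10.

10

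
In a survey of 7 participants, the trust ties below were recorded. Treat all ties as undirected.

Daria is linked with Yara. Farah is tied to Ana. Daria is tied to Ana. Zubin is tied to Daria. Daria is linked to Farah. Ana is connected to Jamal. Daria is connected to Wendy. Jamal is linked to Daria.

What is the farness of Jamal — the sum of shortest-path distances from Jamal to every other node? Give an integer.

Distances from Jamal: Ana:1, Daria:1, Farah:2, Wendy:2, Yara:2, Zubin:2.
Sum = 1 + 1 + 2 + 2 + 2 + 2 = 10.

10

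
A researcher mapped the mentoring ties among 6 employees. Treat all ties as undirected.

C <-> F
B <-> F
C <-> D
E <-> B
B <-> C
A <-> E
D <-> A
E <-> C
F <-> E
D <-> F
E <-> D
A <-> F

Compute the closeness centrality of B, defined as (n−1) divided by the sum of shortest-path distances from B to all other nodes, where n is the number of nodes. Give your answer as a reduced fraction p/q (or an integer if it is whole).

5/7

Distances from B: A:2, C:1, D:2, E:1, F:1. Sum = 7.
n = 6, so closeness = 5/7.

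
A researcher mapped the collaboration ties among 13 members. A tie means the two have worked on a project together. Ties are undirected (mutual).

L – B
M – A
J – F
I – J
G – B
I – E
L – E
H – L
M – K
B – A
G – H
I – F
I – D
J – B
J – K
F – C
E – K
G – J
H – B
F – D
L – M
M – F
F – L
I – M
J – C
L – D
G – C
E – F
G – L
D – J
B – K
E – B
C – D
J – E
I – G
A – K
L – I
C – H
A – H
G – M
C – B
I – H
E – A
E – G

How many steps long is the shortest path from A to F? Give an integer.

One shortest route is A – E – F, which uses 2 edges, and A and F are not directly tied, so nothing shorter exists. So d(A,F) = 2.

2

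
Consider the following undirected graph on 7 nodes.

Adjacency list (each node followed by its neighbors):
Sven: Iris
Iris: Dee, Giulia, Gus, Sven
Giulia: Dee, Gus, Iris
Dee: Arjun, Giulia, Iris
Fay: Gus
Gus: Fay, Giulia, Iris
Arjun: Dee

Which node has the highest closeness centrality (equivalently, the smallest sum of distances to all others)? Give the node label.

Iris

Farness (sum of distances to all others) for each node — Arjun:15, Dee:10, Fay:15, Giulia:9, Gus:10, Iris:8, Sven:13.
The smallest farness is 8, for Iris, so Iris has the highest closeness.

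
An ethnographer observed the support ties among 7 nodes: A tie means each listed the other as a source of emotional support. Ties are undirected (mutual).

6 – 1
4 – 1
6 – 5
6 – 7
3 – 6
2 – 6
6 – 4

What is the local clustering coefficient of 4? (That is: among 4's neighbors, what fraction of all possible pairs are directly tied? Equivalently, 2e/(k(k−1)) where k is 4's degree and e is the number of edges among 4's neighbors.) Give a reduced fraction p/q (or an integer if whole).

4's neighbors: 1 and 6 (k = 2).
Possible neighbor pairs: C(2,2) = 1. Edges among them: 1–6 → e = 1.
Clustering(4) = 1/1.

1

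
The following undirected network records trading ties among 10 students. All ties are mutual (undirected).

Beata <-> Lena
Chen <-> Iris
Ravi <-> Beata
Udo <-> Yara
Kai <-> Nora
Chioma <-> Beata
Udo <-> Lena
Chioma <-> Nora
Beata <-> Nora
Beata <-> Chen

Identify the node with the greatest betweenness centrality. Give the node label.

Beata

Unnormalized betweenness of each node: Beata:29, Chen:8, Chioma:0, Iris:0, Kai:0, Lena:14, Nora:8, Ravi:0, Udo:8, Yara:0.
Beata has the largest value, 29, making it the main broker — the node through which the most shortest paths run.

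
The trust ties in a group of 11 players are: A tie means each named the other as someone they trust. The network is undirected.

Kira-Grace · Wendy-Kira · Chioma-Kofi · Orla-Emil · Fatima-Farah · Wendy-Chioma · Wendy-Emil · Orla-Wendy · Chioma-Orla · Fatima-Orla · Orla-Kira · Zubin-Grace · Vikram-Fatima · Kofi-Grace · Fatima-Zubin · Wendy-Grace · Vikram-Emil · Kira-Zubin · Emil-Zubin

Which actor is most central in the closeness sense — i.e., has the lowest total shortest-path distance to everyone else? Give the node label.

Orla

Farness (sum of distances to all others) for each node — Chioma:20, Emil:18, Farah:26, Fatima:17, Grace:18, Kira:18, Kofi:24, Orla:15, Vikram:23, Wendy:16, Zubin:17.
The smallest farness is 15, for Orla, so Orla has the highest closeness.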